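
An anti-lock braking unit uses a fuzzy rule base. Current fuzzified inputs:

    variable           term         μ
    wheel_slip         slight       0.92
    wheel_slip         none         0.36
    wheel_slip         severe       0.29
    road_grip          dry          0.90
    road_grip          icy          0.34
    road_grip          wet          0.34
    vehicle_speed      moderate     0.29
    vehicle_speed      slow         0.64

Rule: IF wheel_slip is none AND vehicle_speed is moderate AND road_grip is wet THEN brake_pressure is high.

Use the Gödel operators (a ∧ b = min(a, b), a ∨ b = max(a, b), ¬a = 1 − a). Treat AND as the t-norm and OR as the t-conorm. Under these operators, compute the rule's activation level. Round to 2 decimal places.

0.29

firing strength: none=0.36, moderate=0.29, wet=0.34; AND[min(a, b)] → w = 0.29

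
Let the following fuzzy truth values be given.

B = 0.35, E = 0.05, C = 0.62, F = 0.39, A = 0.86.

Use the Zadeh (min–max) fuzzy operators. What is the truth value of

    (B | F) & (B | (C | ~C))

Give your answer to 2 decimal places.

0.39

B | F = max(a, b) on (0.35, 0.39) = 0.39
~C = 1 − 0.62 = 0.38
C | ~C = max(a, b) on (0.62, 0.38) = 0.62
B | (C | ~C) = max(a, b) on (0.35, 0.62) = 0.62
(B | F) & (B | (C | ~C)) = min(a, b) on (0.39, 0.62) = 0.39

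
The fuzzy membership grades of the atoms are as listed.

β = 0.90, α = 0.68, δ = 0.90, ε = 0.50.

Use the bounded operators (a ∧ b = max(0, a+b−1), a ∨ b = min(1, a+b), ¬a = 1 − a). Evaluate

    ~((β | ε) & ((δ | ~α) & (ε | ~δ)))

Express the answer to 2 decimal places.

β | ε = min(1, a+b) on (0.90, 0.50) = 1.00
~α = 1 − 0.68 = 0.32
δ | ~α = min(1, a+b) on (0.90, 0.32) = 1.00
~δ = 1 − 0.90 = 0.10
ε | ~δ = min(1, a+b) on (0.50, 0.10) = 0.60
(δ | ~α) & (ε | ~δ) = max(0, a+b−1) on (1.00, 0.60) = 0.60
(β | ε) & ((δ | ~α) & (ε | ~δ)) = max(0, a+b−1) on (1.00, 0.60) = 0.60
~((β | ε) & ((δ | ~α) & (ε | ~δ))) = 1 − 0.60 = 0.40

0.40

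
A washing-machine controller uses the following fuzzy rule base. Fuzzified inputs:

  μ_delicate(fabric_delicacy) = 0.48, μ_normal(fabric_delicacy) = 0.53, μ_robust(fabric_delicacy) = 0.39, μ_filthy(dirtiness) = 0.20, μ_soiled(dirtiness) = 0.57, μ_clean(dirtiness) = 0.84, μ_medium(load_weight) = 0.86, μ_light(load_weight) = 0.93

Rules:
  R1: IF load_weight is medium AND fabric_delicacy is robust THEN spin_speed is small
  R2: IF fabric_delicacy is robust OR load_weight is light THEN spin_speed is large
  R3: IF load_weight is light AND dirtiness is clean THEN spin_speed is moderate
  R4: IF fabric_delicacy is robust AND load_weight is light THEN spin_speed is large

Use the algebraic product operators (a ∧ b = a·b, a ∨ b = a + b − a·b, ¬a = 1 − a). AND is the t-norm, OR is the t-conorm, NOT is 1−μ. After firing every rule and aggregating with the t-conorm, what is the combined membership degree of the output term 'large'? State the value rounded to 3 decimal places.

R1: medium=0.86, robust=0.39; AND[a·b] → w = 0.3354
R2: robust=0.39, light=0.93; OR[a + b − a·b] → w = 0.9573
R3: light=0.93, clean=0.84; AND[a·b] → w = 0.7812
R4: robust=0.39, light=0.93; AND[a·b] → w = 0.3627
Rules with consequent 'large': {R2, R4} → strengths 0.9573, 0.3627
Aggregate via t-conorm [a + b − a·b]: 0.9728

0.973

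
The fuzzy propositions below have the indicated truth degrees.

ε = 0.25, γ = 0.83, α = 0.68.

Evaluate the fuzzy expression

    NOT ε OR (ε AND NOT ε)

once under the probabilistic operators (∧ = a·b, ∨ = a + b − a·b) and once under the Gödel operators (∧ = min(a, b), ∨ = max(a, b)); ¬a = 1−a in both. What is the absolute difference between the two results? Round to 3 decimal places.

0.047

Under probabilistic:
  NOT ε = 1 − 0.2500 = 0.7500
  NOT ε = 1 − 0.2500 = 0.7500
  ε AND NOT ε = a·b on (0.2500, 0.7500) = 0.1875
  NOT ε OR (ε AND NOT ε) = a + b − a·b on (0.7500, 0.1875) = 0.7969
  → value = 0.7969
Under Gödel:
  NOT ε = 1 − 0.25 = 0.75
  NOT ε = 1 − 0.25 = 0.75
  ε AND NOT ε = min(a, b) on (0.25, 0.75) = 0.25
  NOT ε OR (ε AND NOT ε) = max(a, b) on (0.75, 0.25) = 0.75
  → value = 0.7500
|0.7969 − 0.7500| = 0.047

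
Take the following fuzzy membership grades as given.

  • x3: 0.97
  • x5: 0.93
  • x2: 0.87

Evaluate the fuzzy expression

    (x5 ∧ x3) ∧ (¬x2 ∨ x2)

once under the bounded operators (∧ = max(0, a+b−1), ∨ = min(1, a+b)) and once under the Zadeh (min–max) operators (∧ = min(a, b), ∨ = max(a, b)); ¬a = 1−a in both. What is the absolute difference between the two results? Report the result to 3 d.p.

Under bounded:
  x5 ∧ x3 = max(0, a+b−1) on (0.93, 0.97) = 0.90
  ¬x2 = 1 − 0.87 = 0.13
  ¬x2 ∨ x2 = min(1, a+b) on (0.13, 0.87) = 1.00
  (x5 ∧ x3) ∧ (¬x2 ∨ x2) = max(0, a+b−1) on (0.90, 1.00) = 0.90
  → value = 0.9000
Under Zadeh (min–max):
  x5 ∧ x3 = min(a, b) on (0.93, 0.97) = 0.93
  ¬x2 = 1 − 0.87 = 0.13
  ¬x2 ∨ x2 = max(a, b) on (0.13, 0.87) = 0.87
  (x5 ∧ x3) ∧ (¬x2 ∨ x2) = min(a, b) on (0.93, 0.87) = 0.87
  → value = 0.8700
|0.9000 − 0.8700| = 0.030

0.030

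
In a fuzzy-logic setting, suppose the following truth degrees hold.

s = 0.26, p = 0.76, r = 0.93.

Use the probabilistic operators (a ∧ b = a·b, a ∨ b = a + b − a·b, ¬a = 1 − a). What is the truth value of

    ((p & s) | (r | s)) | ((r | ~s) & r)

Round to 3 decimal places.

0.996

p & s = a·b on (0.7600, 0.2600) = 0.1976
r | s = a + b − a·b on (0.9300, 0.2600) = 0.9482
(p & s) | (r | s) = a + b − a·b on (0.1976, 0.9482) = 0.9584
~s = 1 − 0.2600 = 0.7400
r | ~s = a + b − a·b on (0.9300, 0.7400) = 0.9818
(r | ~s) & r = a·b on (0.9818, 0.9300) = 0.9131
((p & s) | (r | s)) | ((r | ~s) & r) = a + b − a·b on (0.9584, 0.9131) = 0.9964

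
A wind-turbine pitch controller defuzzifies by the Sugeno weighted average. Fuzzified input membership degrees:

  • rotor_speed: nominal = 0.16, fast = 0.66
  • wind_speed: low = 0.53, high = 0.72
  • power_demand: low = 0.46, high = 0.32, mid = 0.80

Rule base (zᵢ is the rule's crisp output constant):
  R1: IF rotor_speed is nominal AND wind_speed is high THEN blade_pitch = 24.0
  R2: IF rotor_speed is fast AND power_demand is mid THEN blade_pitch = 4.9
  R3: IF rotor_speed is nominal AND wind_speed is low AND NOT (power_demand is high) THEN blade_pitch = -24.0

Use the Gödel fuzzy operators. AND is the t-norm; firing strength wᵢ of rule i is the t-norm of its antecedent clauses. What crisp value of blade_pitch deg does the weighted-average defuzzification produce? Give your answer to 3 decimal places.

R1 (z=24.0): nominal=0.16, high=0.72; AND[min(a, b)] → w = 0.16
R2 (z=4.9): fast=0.66, mid=0.80; AND[min(a, b)] → w = 0.66
R3 (z=-24.0): nominal=0.16, low=0.53, ¬high=1−0.32=0.68; AND[min(a, b)] → w = 0.16
Weighted average = (0.16·24.0 + 0.66·4.9 + 0.16·-24.0) / (0.16 + 0.66 + 0.16)
  = 3.2340 / 0.9800 = 3.300

3.300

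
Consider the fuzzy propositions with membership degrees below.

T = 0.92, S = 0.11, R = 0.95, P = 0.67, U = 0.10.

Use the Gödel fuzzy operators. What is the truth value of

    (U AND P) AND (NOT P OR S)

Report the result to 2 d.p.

0.10

U AND P = min(a, b) on (0.10, 0.67) = 0.10
NOT P = 1 − 0.67 = 0.33
NOT P OR S = max(a, b) on (0.33, 0.11) = 0.33
(U AND P) AND (NOT P OR S) = min(a, b) on (0.10, 0.33) = 0.10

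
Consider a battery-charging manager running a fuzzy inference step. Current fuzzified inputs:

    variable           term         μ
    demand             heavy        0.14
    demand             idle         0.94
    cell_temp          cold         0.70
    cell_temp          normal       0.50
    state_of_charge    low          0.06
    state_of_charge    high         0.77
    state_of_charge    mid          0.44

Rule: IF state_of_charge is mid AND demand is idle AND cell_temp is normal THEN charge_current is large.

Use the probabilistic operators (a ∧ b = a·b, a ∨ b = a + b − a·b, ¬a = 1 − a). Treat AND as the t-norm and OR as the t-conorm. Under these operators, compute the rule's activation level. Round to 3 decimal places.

0.207

firing strength: mid=0.44, idle=0.94, normal=0.50; AND[a·b] → w = 0.2068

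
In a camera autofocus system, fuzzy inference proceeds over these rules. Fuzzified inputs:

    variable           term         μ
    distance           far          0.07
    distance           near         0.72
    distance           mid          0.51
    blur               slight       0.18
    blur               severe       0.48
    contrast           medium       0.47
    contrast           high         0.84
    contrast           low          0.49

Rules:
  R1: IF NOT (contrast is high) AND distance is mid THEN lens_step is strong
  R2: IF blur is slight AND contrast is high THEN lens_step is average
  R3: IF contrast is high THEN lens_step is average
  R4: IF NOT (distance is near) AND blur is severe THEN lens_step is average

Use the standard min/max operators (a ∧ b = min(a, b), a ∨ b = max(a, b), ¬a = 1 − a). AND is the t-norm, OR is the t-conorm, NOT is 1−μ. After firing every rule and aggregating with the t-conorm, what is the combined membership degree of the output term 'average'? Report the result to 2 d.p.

R1: ¬high=1−0.84=0.16, mid=0.51; AND[min(a, b)] → w = 0.16
R2: slight=0.18, high=0.84; AND[min(a, b)] → w = 0.18
R3: high=0.84 → w = 0.84
R4: ¬near=1−0.72=0.28, severe=0.48; AND[min(a, b)] → w = 0.28
Rules with consequent 'average': {R2, R3, R4} → strengths 0.18, 0.84, 0.28
Aggregate via t-conorm [max(a, b)]: 0.84

0.84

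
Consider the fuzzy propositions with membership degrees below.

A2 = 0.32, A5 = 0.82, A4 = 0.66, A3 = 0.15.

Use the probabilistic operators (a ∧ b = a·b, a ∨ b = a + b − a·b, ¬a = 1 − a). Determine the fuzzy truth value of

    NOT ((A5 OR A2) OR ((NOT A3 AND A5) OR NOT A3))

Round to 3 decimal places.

A5 OR A2 = a + b − a·b on (0.8200, 0.3200) = 0.8776
NOT A3 = 1 − 0.1500 = 0.8500
NOT A3 AND A5 = a·b on (0.8500, 0.8200) = 0.6970
NOT A3 = 1 − 0.1500 = 0.8500
(NOT A3 AND A5) OR NOT A3 = a + b − a·b on (0.6970, 0.8500) = 0.9546
(A5 OR A2) OR ((NOT A3 AND A5) OR NOT A3) = a + b − a·b on (0.8776, 0.9546) = 0.9944
NOT ((A5 OR A2) OR ((NOT A3 AND A5) OR NOT A3)) = 1 − 0.9944 = 0.0056

0.006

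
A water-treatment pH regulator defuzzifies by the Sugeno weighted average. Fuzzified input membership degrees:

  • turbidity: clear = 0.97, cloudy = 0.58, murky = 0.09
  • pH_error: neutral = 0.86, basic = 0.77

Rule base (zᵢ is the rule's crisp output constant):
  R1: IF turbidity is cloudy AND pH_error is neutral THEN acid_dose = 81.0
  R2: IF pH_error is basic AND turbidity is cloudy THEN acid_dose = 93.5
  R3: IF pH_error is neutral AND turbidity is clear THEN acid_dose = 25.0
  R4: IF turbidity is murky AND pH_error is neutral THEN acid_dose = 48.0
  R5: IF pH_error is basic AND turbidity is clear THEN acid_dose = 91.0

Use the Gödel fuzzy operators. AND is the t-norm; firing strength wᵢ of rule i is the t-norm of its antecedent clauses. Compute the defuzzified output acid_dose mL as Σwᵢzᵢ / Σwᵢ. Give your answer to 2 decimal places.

68.44

R1 (z=81.0): cloudy=0.58, neutral=0.86; AND[min(a, b)] → w = 0.58
R2 (z=93.5): basic=0.77, cloudy=0.58; AND[min(a, b)] → w = 0.58
R3 (z=25.0): neutral=0.86, clear=0.97; AND[min(a, b)] → w = 0.86
R4 (z=48.0): murky=0.09, neutral=0.86; AND[min(a, b)] → w = 0.09
R5 (z=91.0): basic=0.77, clear=0.97; AND[min(a, b)] → w = 0.77
Weighted average = (0.58·81.0 + 0.58·93.5 + 0.86·25.0 + 0.09·48.0 + 0.77·91.0) / (0.58 + 0.58 + 0.86 + 0.09 + 0.77)
  = 197.1000 / 2.8800 = 68.44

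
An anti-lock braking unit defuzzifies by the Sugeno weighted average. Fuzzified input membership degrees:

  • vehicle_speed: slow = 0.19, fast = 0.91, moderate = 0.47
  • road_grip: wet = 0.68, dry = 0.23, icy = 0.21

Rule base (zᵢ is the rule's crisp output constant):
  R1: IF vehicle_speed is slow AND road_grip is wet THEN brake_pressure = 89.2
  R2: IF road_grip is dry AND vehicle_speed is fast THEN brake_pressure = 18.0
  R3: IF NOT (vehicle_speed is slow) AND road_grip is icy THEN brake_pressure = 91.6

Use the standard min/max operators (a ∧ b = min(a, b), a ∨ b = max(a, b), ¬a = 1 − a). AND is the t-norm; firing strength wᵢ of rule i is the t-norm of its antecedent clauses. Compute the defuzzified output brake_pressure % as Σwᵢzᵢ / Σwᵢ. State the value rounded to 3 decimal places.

64.006

R1 (z=89.2): slow=0.19, wet=0.68; AND[min(a, b)] → w = 0.19
R2 (z=18.0): dry=0.23, fast=0.91; AND[min(a, b)] → w = 0.23
R3 (z=91.6): ¬slow=1−0.19=0.81, icy=0.21; AND[min(a, b)] → w = 0.21
Weighted average = (0.19·89.2 + 0.23·18.0 + 0.21·91.6) / (0.19 + 0.23 + 0.21)
  = 40.3240 / 0.6300 = 64.006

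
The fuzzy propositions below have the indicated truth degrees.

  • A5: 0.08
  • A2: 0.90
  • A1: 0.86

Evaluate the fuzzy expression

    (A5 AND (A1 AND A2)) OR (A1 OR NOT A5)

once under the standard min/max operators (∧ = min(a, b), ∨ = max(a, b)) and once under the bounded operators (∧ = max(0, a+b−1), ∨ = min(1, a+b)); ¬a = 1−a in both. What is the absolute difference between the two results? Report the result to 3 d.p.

Under standard min/max:
  A1 AND A2 = min(a, b) on (0.86, 0.90) = 0.86
  A5 AND (A1 AND A2) = min(a, b) on (0.08, 0.86) = 0.08
  NOT A5 = 1 − 0.08 = 0.92
  A1 OR NOT A5 = max(a, b) on (0.86, 0.92) = 0.92
  (A5 AND (A1 AND A2)) OR (A1 OR NOT A5) = max(a, b) on (0.08, 0.92) = 0.92
  → value = 0.9200
Under bounded:
  A1 AND A2 = max(0, a+b−1) on (0.86, 0.90) = 0.76
  A5 AND (A1 AND A2) = max(0, a+b−1) on (0.08, 0.76) = 0.00
  NOT A5 = 1 − 0.08 = 0.92
  A1 OR NOT A5 = min(1, a+b) on (0.86, 0.92) = 1.00
  (A5 AND (A1 AND A2)) OR (A1 OR NOT A5) = min(1, a+b) on (0.00, 1.00) = 1.00
  → value = 1.0000
|0.9200 − 1.0000| = 0.080

0.080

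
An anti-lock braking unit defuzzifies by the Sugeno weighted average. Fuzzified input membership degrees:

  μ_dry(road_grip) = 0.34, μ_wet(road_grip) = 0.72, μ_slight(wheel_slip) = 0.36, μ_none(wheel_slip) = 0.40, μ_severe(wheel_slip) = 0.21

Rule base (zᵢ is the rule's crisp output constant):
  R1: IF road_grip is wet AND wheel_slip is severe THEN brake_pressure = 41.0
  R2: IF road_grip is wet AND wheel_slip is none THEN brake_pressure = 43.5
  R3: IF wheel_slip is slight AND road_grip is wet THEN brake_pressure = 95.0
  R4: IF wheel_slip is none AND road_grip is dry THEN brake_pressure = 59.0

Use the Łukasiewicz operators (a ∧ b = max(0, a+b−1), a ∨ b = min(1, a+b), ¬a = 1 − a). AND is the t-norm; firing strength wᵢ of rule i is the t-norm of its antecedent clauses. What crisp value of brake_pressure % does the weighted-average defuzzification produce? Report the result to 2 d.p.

R1 (z=41.0): wet=0.72, severe=0.21; AND[max(0, a+b−1)] → w = 0.00
R2 (z=43.5): wet=0.72, none=0.40; AND[max(0, a+b−1)] → w = 0.12
R3 (z=95.0): slight=0.36, wet=0.72; AND[max(0, a+b−1)] → w = 0.08
R4 (z=59.0): none=0.40, dry=0.34; AND[max(0, a+b−1)] → w = 0.00
Weighted average = (0.00·41.0 + 0.12·43.5 + 0.08·95.0 + 0.00·59.0) / (0.00 + 0.12 + 0.08 + 0.00)
  = 12.8200 / 0.2000 = 64.10

64.10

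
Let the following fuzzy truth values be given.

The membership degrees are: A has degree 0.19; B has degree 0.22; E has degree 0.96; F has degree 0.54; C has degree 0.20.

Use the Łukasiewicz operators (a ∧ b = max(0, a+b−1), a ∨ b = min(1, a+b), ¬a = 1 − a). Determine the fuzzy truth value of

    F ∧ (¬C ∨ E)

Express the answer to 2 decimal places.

¬C = 1 − 0.20 = 0.80
¬C ∨ E = min(1, a+b) on (0.80, 0.96) = 1.00
F ∧ (¬C ∨ E) = max(0, a+b−1) on (0.54, 1.00) = 0.54

0.54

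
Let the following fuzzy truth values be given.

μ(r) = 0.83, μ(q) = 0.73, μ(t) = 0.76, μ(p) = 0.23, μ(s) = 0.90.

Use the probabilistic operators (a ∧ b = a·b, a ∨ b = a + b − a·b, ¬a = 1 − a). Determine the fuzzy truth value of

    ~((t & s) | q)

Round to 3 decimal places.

0.085

t & s = a·b on (0.7600, 0.9000) = 0.6840
(t & s) | q = a + b − a·b on (0.6840, 0.7300) = 0.9147
~((t & s) | q) = 1 − 0.9147 = 0.0853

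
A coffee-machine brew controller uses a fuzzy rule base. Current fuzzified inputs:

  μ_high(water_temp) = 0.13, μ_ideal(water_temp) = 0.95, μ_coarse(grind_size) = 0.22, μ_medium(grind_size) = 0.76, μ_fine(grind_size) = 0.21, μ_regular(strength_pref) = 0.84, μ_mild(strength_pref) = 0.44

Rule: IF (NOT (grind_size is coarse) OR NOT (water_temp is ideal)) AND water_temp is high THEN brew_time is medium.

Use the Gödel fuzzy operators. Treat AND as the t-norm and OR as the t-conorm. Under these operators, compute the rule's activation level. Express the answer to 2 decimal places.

firing strength: (¬coarse=1−0.22=0.78 OR ¬ideal=1−0.95=0.05) = 0.78; AND[min(a, b)] with high=0.13 → w = 0.13

0.13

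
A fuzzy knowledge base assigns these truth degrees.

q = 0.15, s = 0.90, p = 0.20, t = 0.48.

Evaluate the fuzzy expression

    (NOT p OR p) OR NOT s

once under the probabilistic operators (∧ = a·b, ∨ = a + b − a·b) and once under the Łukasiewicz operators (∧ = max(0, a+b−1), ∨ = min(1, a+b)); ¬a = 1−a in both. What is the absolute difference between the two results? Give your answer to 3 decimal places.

Under probabilistic:
  NOT p = 1 − 0.2000 = 0.8000
  NOT p OR p = a + b − a·b on (0.8000, 0.2000) = 0.8400
  NOT s = 1 − 0.9000 = 0.1000
  (NOT p OR p) OR NOT s = a + b − a·b on (0.8400, 0.1000) = 0.8560
  → value = 0.8560
Under Łukasiewicz:
  NOT p = 1 − 0.20 = 0.80
  NOT p OR p = min(1, a+b) on (0.80, 0.20) = 1.00
  NOT s = 1 − 0.90 = 0.10
  (NOT p OR p) OR NOT s = min(1, a+b) on (1.00, 0.10) = 1.00
  → value = 1.0000
|0.8560 − 1.0000| = 0.144

0.144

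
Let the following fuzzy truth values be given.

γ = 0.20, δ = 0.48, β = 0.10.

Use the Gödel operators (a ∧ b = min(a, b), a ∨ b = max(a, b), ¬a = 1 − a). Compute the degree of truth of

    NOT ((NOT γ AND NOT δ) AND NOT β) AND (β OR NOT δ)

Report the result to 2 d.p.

NOT γ = 1 − 0.20 = 0.80
NOT δ = 1 − 0.48 = 0.52
NOT γ AND NOT δ = min(a, b) on (0.80, 0.52) = 0.52
NOT β = 1 − 0.10 = 0.90
(NOT γ AND NOT δ) AND NOT β = min(a, b) on (0.52, 0.90) = 0.52
NOT ((NOT γ AND NOT δ) AND NOT β) = 1 − 0.52 = 0.48
NOT δ = 1 − 0.48 = 0.52
β OR NOT δ = max(a, b) on (0.10, 0.52) = 0.52
NOT ((NOT γ AND NOT δ) AND NOT β) AND (β OR NOT δ) = min(a, b) on (0.48, 0.52) = 0.48

0.48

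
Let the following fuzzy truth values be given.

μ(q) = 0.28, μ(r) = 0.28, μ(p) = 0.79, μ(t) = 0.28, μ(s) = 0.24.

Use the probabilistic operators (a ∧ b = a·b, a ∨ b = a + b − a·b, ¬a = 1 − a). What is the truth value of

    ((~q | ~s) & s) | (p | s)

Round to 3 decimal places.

~q = 1 − 0.2800 = 0.7200
~s = 1 − 0.2400 = 0.7600
~q | ~s = a + b − a·b on (0.7200, 0.7600) = 0.9328
(~q | ~s) & s = a·b on (0.9328, 0.2400) = 0.2239
p | s = a + b − a·b on (0.7900, 0.2400) = 0.8404
((~q | ~s) & s) | (p | s) = a + b − a·b on (0.2239, 0.8404) = 0.8761

0.876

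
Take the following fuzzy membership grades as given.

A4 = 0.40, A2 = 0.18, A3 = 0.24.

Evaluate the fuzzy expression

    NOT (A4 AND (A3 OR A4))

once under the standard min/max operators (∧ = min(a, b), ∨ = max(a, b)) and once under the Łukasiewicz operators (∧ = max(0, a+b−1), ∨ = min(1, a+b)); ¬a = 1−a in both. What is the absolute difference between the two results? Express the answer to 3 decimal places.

0.360

Under standard min/max:
  A3 OR A4 = max(a, b) on (0.24, 0.40) = 0.40
  A4 AND (A3 OR A4) = min(a, b) on (0.40, 0.40) = 0.40
  NOT (A4 AND (A3 OR A4)) = 1 − 0.40 = 0.60
  → value = 0.6000
Under Łukasiewicz:
  A3 OR A4 = min(1, a+b) on (0.24, 0.40) = 0.64
  A4 AND (A3 OR A4) = max(0, a+b−1) on (0.40, 0.64) = 0.04
  NOT (A4 AND (A3 OR A4)) = 1 − 0.04 = 0.96
  → value = 0.9600
|0.6000 − 0.9600| = 0.360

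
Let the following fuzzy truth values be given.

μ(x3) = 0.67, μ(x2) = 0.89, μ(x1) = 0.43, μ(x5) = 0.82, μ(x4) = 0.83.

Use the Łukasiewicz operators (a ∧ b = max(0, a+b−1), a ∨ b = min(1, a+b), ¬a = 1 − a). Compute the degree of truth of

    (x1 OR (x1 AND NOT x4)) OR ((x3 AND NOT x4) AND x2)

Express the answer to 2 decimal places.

NOT x4 = 1 − 0.83 = 0.17
x1 AND NOT x4 = max(0, a+b−1) on (0.43, 0.17) = 0.00
x1 OR (x1 AND NOT x4) = min(1, a+b) on (0.43, 0.00) = 0.43
NOT x4 = 1 − 0.83 = 0.17
x3 AND NOT x4 = max(0, a+b−1) on (0.67, 0.17) = 0.00
(x3 AND NOT x4) AND x2 = max(0, a+b−1) on (0.00, 0.89) = 0.00
(x1 OR (x1 AND NOT x4)) OR ((x3 AND NOT x4) AND x2) = min(1, a+b) on (0.43, 0.00) = 0.43

0.43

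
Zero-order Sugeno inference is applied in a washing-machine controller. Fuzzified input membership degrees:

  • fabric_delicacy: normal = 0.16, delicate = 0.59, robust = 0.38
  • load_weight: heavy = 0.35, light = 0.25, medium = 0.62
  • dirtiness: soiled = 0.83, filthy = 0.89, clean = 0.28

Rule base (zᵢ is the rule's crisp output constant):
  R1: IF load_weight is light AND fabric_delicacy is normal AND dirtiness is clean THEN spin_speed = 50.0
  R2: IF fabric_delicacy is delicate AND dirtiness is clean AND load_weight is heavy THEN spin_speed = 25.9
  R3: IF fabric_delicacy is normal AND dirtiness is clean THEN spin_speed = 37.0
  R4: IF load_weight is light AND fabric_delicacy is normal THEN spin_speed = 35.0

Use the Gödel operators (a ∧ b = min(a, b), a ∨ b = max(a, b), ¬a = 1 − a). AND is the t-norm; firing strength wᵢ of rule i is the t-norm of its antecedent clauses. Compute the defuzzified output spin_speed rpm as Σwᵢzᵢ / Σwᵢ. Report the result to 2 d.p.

R1 (z=50.0): light=0.25, normal=0.16, clean=0.28; AND[min(a, b)] → w = 0.16
R2 (z=25.9): delicate=0.59, clean=0.28, heavy=0.35; AND[min(a, b)] → w = 0.28
R3 (z=37.0): normal=0.16, clean=0.28; AND[min(a, b)] → w = 0.16
R4 (z=35.0): light=0.25, normal=0.16; AND[min(a, b)] → w = 0.16
Weighted average = (0.16·50.0 + 0.28·25.9 + 0.16·37.0 + 0.16·35.0) / (0.16 + 0.28 + 0.16 + 0.16)
  = 26.7720 / 0.7600 = 35.23

35.23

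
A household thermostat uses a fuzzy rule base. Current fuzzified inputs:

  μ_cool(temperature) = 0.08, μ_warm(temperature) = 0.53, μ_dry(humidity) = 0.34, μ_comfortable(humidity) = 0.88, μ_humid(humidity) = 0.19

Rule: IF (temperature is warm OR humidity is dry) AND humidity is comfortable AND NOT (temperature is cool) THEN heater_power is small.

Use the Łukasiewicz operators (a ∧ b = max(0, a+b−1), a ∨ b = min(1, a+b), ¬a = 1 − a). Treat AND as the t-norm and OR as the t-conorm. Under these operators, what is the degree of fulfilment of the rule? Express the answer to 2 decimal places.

0.67

firing strength: (warm=0.53 OR dry=0.34) = 0.87; AND[max(0, a+b−1)] with comfortable=0.88, ¬cool=1−0.08=0.92 → w = 0.67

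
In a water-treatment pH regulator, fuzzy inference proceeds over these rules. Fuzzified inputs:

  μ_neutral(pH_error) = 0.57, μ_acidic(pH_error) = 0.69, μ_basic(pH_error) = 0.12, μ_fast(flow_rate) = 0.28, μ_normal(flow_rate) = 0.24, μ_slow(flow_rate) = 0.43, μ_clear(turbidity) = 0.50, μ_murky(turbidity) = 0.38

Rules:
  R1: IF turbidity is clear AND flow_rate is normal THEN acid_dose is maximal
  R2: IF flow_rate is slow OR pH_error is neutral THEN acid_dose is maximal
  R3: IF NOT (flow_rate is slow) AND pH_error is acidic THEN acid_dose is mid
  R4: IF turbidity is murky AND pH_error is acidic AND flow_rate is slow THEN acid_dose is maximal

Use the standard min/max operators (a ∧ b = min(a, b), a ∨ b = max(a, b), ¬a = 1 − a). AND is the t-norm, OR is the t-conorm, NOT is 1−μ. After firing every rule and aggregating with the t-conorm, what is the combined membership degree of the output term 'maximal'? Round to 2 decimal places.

0.57

R1: clear=0.50, normal=0.24; AND[min(a, b)] → w = 0.24
R2: slow=0.43, neutral=0.57; OR[max(a, b)] → w = 0.57
R3: ¬slow=1−0.43=0.57, acidic=0.69; AND[min(a, b)] → w = 0.57
R4: murky=0.38, acidic=0.69, slow=0.43; AND[min(a, b)] → w = 0.38
Rules with consequent 'maximal': {R1, R2, R4} → strengths 0.24, 0.57, 0.38
Aggregate via t-conorm [max(a, b)]: 0.57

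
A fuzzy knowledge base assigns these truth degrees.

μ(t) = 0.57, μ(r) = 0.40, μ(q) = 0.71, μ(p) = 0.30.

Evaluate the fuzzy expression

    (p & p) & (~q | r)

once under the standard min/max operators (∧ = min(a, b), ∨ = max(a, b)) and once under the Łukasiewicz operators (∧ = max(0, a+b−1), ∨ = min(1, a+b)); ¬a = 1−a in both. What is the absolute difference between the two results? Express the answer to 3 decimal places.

0.300

Under standard min/max:
  p & p = min(a, b) on (0.30, 0.30) = 0.30
  ~q = 1 − 0.71 = 0.29
  ~q | r = max(a, b) on (0.29, 0.40) = 0.40
  (p & p) & (~q | r) = min(a, b) on (0.30, 0.40) = 0.30
  → value = 0.3000
Under Łukasiewicz:
  p & p = max(0, a+b−1) on (0.30, 0.30) = 0.00
  ~q = 1 − 0.71 = 0.29
  ~q | r = min(1, a+b) on (0.29, 0.40) = 0.69
  (p & p) & (~q | r) = max(0, a+b−1) on (0.00, 0.69) = 0.00
  → value = 0.0000
|0.3000 − 0.0000| = 0.300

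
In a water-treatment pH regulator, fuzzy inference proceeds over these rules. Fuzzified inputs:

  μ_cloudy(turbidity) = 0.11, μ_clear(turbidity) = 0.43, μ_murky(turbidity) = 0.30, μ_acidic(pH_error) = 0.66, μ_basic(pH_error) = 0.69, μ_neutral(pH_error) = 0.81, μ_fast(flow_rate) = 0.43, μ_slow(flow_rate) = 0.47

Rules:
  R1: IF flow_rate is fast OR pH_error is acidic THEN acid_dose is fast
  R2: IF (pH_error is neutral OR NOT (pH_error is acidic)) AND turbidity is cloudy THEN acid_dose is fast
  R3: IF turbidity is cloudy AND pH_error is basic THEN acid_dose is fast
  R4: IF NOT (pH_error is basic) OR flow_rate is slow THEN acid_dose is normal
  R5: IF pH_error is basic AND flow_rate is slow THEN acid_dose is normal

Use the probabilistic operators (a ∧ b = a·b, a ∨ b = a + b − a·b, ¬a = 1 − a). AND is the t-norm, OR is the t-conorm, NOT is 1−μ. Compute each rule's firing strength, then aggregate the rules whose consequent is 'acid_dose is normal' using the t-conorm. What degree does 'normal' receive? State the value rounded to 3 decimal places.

0.753

R1: fast=0.43, acidic=0.66; OR[a + b − a·b] → w = 0.8062
R2: (neutral=0.81 OR ¬acidic=1−0.66=0.34) = 0.8746; AND[a·b] with cloudy=0.11 → w = 0.0962
R3: cloudy=0.11, basic=0.69; AND[a·b] → w = 0.0759
R4: ¬basic=1−0.69=0.31, slow=0.47; OR[a + b − a·b] → w = 0.6343
R5: basic=0.69, slow=0.47; AND[a·b] → w = 0.3243
Rules with consequent 'normal': {R4, R5} → strengths 0.6343, 0.3243
Aggregate via t-conorm [a + b − a·b]: 0.7529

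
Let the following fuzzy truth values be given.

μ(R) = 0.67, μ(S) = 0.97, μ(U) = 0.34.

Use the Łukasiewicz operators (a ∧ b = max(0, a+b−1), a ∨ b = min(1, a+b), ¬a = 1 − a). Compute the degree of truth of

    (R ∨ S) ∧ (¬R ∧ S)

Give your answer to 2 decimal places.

0.30

R ∨ S = min(1, a+b) on (0.67, 0.97) = 1.00
¬R = 1 − 0.67 = 0.33
¬R ∧ S = max(0, a+b−1) on (0.33, 0.97) = 0.30
(R ∨ S) ∧ (¬R ∧ S) = max(0, a+b−1) on (1.00, 0.30) = 0.30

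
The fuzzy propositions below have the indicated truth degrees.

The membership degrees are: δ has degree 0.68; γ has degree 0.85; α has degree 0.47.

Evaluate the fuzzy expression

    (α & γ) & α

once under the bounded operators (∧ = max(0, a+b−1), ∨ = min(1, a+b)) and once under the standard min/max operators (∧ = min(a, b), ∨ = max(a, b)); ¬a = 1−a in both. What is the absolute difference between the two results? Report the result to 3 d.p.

0.470

Under bounded:
  α & γ = max(0, a+b−1) on (0.47, 0.85) = 0.32
  (α & γ) & α = max(0, a+b−1) on (0.32, 0.47) = 0.00
  → value = 0.0000
Under standard min/max:
  α & γ = min(a, b) on (0.47, 0.85) = 0.47
  (α & γ) & α = min(a, b) on (0.47, 0.47) = 0.47
  → value = 0.4700
|0.0000 − 0.4700| = 0.470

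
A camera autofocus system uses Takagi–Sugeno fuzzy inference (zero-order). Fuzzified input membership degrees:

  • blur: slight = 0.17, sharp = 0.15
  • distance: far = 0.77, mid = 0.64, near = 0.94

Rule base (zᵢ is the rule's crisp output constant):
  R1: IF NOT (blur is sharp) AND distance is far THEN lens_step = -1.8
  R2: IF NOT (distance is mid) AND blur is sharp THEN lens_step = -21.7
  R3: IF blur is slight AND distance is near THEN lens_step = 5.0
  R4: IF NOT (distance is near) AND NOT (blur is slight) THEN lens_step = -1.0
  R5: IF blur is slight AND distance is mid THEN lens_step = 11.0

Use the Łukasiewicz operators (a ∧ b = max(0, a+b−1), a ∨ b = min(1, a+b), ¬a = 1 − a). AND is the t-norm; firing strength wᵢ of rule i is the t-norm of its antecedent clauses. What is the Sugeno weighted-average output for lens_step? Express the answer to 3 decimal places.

-0.775

R1 (z=-1.8): ¬sharp=1−0.15=0.85, far=0.77; AND[max(0, a+b−1)] → w = 0.62
R2 (z=-21.7): ¬mid=1−0.64=0.36, sharp=0.15; AND[max(0, a+b−1)] → w = 0.00
R3 (z=5.0): slight=0.17, near=0.94; AND[max(0, a+b−1)] → w = 0.11
R4 (z=-1.0): ¬near=1−0.94=0.06, ¬slight=1−0.17=0.83; AND[max(0, a+b−1)] → w = 0.00
R5 (z=11.0): slight=0.17, mid=0.64; AND[max(0, a+b−1)] → w = 0.00
Weighted average = (0.62·-1.8 + 0.00·-21.7 + 0.11·5.0 + 0.00·-1.0 + 0.00·11.0) / (0.62 + 0.00 + 0.11 + 0.00 + 0.00)
  = -0.5660 / 0.7300 = -0.775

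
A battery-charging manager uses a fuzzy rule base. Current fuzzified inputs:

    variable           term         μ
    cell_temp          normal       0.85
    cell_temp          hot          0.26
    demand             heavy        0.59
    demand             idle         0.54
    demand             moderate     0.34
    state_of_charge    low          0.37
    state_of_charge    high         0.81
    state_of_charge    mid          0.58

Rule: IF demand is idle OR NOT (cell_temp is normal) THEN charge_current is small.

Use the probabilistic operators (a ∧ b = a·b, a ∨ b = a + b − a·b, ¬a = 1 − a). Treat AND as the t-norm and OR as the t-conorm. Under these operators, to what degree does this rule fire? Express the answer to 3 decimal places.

firing strength: idle=0.54, ¬normal=1−0.85=0.15; OR[a + b − a·b] → w = 0.6090

0.609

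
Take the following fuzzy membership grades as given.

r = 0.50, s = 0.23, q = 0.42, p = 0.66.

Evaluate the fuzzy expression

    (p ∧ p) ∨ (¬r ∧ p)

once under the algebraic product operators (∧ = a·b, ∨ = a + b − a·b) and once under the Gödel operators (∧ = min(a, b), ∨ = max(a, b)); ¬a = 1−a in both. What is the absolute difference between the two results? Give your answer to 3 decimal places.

Under algebraic product:
  p ∧ p = a·b on (0.6600, 0.6600) = 0.4356
  ¬r = 1 − 0.5000 = 0.5000
  ¬r ∧ p = a·b on (0.5000, 0.6600) = 0.3300
  (p ∧ p) ∨ (¬r ∧ p) = a + b − a·b on (0.4356, 0.3300) = 0.6219
  → value = 0.6219
Under Gödel:
  p ∧ p = min(a, b) on (0.66, 0.66) = 0.66
  ¬r = 1 − 0.50 = 0.50
  ¬r ∧ p = min(a, b) on (0.50, 0.66) = 0.50
  (p ∧ p) ∨ (¬r ∧ p) = max(a, b) on (0.66, 0.50) = 0.66
  → value = 0.6600
|0.6219 − 0.6600| = 0.038

0.038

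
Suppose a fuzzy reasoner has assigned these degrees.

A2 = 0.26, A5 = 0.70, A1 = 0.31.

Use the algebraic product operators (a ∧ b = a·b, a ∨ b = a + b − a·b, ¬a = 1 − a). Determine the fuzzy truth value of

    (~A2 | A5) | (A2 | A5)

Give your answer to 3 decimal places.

0.983

~A2 = 1 − 0.2600 = 0.7400
~A2 | A5 = a + b − a·b on (0.7400, 0.7000) = 0.9220
A2 | A5 = a + b − a·b on (0.2600, 0.7000) = 0.7780
(~A2 | A5) | (A2 | A5) = a + b − a·b on (0.9220, 0.7780) = 0.9827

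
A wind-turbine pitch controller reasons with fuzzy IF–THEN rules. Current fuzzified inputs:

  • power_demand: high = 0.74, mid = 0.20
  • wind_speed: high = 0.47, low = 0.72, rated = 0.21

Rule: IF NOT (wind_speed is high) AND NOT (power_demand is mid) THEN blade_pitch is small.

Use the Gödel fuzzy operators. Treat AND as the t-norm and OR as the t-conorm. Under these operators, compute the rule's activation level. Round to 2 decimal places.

0.53

firing strength: ¬high=1−0.47=0.53, ¬mid=1−0.20=0.80; AND[min(a, b)] → w = 0.53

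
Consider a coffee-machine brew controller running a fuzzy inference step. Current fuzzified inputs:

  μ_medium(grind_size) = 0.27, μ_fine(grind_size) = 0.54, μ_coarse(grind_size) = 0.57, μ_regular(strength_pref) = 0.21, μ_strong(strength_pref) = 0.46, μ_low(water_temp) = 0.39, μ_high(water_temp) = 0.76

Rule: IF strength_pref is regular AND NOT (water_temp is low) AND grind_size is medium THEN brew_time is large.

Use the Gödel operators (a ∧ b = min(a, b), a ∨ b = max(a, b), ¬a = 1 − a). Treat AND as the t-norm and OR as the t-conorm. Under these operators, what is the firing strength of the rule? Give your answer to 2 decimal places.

0.21

firing strength: regular=0.21, ¬low=1−0.39=0.61, medium=0.27; AND[min(a, b)] → w = 0.21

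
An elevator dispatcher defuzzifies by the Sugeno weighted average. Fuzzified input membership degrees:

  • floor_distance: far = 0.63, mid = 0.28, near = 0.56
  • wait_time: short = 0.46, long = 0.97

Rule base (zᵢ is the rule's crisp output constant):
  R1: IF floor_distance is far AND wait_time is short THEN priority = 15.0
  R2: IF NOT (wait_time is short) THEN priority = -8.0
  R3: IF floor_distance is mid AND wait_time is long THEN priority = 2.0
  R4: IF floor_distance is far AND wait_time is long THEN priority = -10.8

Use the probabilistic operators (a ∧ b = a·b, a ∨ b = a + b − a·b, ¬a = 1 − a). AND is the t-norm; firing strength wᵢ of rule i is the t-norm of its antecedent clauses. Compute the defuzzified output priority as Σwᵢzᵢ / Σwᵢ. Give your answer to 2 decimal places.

-3.52

R1 (z=15.0): far=0.63, short=0.46; AND[a·b] → w = 0.2898
R2 (z=-8.0): ¬short=1−0.46=0.54 → w = 0.5400
R3 (z=2.0): mid=0.28, long=0.97; AND[a·b] → w = 0.2716
R4 (z=-10.8): far=0.63, long=0.97; AND[a·b] → w = 0.6111
Weighted average = (0.2898·15.0 + 0.5400·-8.0 + 0.2716·2.0 + 0.6111·-10.8) / (0.2898 + 0.5400 + 0.2716 + 0.6111)
  = -6.0297 / 1.7125 = -3.52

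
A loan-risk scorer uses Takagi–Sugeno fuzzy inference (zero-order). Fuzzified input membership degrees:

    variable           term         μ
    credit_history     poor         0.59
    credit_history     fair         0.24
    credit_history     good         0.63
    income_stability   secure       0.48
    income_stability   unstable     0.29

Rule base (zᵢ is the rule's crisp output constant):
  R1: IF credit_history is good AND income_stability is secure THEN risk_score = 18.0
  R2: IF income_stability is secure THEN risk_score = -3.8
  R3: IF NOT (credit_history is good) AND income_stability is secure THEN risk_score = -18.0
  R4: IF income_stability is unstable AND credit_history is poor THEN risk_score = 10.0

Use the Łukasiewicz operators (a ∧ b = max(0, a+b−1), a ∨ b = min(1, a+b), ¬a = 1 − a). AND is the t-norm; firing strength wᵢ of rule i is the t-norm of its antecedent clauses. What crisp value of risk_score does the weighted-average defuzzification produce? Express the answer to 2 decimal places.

R1 (z=18.0): good=0.63, secure=0.48; AND[max(0, a+b−1)] → w = 0.11
R2 (z=-3.8): secure=0.48 → w = 0.48
R3 (z=-18.0): ¬good=1−0.63=0.37, secure=0.48; AND[max(0, a+b−1)] → w = 0.00
R4 (z=10.0): unstable=0.29, poor=0.59; AND[max(0, a+b−1)] → w = 0.00
Weighted average = (0.11·18.0 + 0.48·-3.8 + 0.00·-18.0 + 0.00·10.0) / (0.11 + 0.48 + 0.00 + 0.00)
  = 0.1560 / 0.5900 = 0.26

0.26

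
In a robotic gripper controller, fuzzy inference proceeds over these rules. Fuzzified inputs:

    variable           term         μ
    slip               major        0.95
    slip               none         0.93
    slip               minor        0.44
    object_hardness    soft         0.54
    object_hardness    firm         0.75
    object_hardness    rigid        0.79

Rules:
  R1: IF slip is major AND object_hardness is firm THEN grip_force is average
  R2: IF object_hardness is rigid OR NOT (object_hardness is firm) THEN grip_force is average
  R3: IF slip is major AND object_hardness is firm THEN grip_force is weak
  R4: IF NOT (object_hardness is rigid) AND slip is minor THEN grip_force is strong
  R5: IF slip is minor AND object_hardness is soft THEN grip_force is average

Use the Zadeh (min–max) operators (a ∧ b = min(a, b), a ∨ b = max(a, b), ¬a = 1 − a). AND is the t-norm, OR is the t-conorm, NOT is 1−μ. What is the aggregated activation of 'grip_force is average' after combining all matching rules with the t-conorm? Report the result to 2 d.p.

0.79

R1: major=0.95, firm=0.75; AND[min(a, b)] → w = 0.75
R2: rigid=0.79, ¬firm=1−0.75=0.25; OR[max(a, b)] → w = 0.79
R3: major=0.95, firm=0.75; AND[min(a, b)] → w = 0.75
R4: ¬rigid=1−0.79=0.21, minor=0.44; AND[min(a, b)] → w = 0.21
R5: minor=0.44, soft=0.54; AND[min(a, b)] → w = 0.44
Rules with consequent 'average': {R1, R2, R5} → strengths 0.75, 0.79, 0.44
Aggregate via t-conorm [max(a, b)]: 0.79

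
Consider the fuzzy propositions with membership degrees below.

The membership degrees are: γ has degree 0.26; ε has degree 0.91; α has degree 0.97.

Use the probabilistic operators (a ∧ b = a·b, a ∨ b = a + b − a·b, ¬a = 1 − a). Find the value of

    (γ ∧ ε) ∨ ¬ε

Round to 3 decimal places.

γ ∧ ε = a·b on (0.2600, 0.9100) = 0.2366
¬ε = 1 − 0.9100 = 0.0900
(γ ∧ ε) ∨ ¬ε = a + b − a·b on (0.2366, 0.0900) = 0.3053

0.305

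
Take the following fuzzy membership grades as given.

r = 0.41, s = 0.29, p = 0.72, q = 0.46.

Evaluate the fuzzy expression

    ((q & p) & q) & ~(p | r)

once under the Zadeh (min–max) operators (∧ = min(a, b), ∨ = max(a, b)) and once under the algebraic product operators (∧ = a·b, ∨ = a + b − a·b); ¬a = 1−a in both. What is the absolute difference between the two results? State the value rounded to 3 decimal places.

Under Zadeh (min–max):
  q & p = min(a, b) on (0.46, 0.72) = 0.46
  (q & p) & q = min(a, b) on (0.46, 0.46) = 0.46
  p | r = max(a, b) on (0.72, 0.41) = 0.72
  ~(p | r) = 1 − 0.72 = 0.28
  ((q & p) & q) & ~(p | r) = min(a, b) on (0.46, 0.28) = 0.28
  → value = 0.2800
Under algebraic product:
  q & p = a·b on (0.4600, 0.7200) = 0.3312
  (q & p) & q = a·b on (0.3312, 0.4600) = 0.1524
  p | r = a + b − a·b on (0.7200, 0.4100) = 0.8348
  ~(p | r) = 1 − 0.8348 = 0.1652
  ((q & p) & q) & ~(p | r) = a·b on (0.1524, 0.1652) = 0.0252
  → value = 0.0252
|0.2800 − 0.0252| = 0.255

0.255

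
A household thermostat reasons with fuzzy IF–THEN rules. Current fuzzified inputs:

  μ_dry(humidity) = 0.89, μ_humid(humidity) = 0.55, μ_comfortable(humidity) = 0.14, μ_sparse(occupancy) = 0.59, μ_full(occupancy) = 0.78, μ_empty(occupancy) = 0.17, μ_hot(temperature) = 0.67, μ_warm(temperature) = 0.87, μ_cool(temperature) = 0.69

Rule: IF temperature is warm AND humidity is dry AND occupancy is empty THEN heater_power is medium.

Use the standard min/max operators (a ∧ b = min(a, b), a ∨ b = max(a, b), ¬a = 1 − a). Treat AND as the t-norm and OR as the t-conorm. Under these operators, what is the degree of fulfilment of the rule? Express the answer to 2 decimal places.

0.17

firing strength: warm=0.87, dry=0.89, empty=0.17; AND[min(a, b)] → w = 0.17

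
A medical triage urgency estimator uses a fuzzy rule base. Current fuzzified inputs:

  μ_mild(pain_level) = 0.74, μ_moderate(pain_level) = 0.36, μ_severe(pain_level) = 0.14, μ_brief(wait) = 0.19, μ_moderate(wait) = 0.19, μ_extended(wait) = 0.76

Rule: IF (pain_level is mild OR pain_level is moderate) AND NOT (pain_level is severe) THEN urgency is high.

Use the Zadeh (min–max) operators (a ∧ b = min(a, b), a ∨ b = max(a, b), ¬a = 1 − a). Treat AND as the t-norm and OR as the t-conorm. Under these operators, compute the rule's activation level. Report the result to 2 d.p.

0.74

firing strength: (mild=0.74 OR moderate=0.36) = 0.74; AND[min(a, b)] with ¬severe=1−0.14=0.86 → w = 0.74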